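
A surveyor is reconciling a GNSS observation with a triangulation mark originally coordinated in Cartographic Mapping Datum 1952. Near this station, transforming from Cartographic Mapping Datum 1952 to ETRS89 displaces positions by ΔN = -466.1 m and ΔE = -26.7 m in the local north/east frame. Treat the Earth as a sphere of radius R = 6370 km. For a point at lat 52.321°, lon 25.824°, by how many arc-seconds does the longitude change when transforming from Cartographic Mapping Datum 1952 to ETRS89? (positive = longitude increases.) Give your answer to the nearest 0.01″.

Δλ = -1.41″

At latitude 52.321°, cos φ = 0.611237.
One radian of longitude at latitude φ spans R cos φ, so Δλ = ΔE / (R cos φ) = -26.7 / (6370000 × 0.611237) = -6.8574e-06 rad = -1.414″.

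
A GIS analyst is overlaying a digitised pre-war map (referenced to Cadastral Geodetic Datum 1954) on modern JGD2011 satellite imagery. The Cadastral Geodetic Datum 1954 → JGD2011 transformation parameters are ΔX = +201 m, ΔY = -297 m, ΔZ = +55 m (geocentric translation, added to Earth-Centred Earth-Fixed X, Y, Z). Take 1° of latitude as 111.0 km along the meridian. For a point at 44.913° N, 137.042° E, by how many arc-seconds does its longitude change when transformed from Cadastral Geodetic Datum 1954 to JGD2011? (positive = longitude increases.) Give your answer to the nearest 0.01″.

sin φ = 0.706032, cos φ = 0.708180, sin λ = 0.681462, cos λ = -0.731853.
East component: ΔE = −sin λ·ΔX + cos λ·ΔY = −(0.681462)(201) + (-0.731853)(-297) = 80.39 m.
1° of latitude spans 111000 m; at latitude φ, 1° of longitude spans that × cos φ = 78607.9 m, so Δλ = 80.39 / 78607.9 × 3600 = 3.681″.

Δλ = 3.68″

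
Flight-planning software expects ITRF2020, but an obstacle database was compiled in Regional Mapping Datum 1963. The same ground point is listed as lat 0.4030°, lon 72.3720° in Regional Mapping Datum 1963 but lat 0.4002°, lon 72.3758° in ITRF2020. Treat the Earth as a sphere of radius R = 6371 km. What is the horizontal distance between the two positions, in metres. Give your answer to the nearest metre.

525 m

Δφ = 0.4002° − 0.4030° = -0.0028°; Δλ = 72.3758° − 72.3720° = +0.0038°.
1° along a meridian = πR/180 = 111195 m.
ΔN = Δφ × 111195 = -311.3 m; ΔE = Δλ × 111195 × cos(0.4030°) = +0.0038 × 111195 × 0.999975 = 422.5 m.
Distance = √(ΔE² + ΔN²) = √(422.5² + (-311.3)²) = 524.9 m.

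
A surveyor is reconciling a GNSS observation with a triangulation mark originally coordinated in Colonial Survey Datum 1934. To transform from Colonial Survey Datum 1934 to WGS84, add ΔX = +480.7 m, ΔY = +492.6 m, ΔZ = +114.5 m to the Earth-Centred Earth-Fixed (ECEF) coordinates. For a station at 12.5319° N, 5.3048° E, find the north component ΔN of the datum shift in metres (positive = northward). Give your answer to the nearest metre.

The local north axis is (−sin φ cos λ, −sin φ sin λ, cos φ), giving ΔN = -103.857 − 9.882 + 111.772 = -1.97 m.

ΔN = -2 m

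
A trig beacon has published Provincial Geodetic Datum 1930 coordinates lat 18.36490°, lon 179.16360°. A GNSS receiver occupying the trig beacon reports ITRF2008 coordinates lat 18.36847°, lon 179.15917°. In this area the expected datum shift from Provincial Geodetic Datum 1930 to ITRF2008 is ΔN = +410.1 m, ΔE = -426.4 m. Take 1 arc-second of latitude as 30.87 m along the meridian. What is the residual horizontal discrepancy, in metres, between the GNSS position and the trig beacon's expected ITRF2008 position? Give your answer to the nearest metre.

Observed coordinate differences: Δφ = +0.00357°, Δλ = -0.00443°.
Converting to metres (1° lat = 111132 m, cos φ = 0.949069): observed ΔN = 396.7 m, observed ΔE = -467.2 m.
Subtracting the expected shift leaves a residual of 396.7 − (410.1) = -13.4 m north and -467.2 − (-426.4) = -40.8 m east.
Residual distance = √((-13.4)² + (-40.8)²) = 43.0 m.

43 m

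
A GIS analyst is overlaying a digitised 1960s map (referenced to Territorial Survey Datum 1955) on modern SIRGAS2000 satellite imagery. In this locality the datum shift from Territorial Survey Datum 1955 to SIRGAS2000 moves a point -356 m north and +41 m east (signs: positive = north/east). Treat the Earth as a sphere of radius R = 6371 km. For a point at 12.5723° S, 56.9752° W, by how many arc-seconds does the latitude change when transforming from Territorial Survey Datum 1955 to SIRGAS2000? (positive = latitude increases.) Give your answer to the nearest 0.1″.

Δφ = -11.5″

On a sphere of radius R, 1 rad of latitude = R, so Δφ = ΔN / R = -356.0 / 6371000 = -5.5878e-05 rad = -11.526″.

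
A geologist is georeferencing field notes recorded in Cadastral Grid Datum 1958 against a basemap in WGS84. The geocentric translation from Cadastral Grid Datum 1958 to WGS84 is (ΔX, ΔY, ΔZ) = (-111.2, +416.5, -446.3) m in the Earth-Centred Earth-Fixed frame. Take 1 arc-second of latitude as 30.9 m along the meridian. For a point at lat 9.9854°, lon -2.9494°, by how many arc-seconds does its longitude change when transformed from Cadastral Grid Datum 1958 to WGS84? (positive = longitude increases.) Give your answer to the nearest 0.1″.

sin φ = 0.173397, cos φ = 0.984852, sin λ = -0.051454, cos λ = 0.998675.
East component: ΔE = −sin λ·ΔX + cos λ·ΔY = −(-0.051454)(-111.2) + (0.998675)(416.5) = 410.23 m.
1° of latitude spans 3600 × 30.90 = 111240 m; at latitude φ, 1° of longitude spans that × cos φ = 109554.9 m, so Δλ = 410.23 / 109554.9 × 3600 = 13.480″.

Δλ = 13.5″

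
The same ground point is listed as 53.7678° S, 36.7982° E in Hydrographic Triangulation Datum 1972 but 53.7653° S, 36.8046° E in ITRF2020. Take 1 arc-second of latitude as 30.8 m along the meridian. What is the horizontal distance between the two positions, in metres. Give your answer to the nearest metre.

Δφ = -53.7653° − -53.7678° = +0.0025°; Δλ = 36.8046° − 36.7982° = +0.0064°.
1° of latitude = 3600 × 30.80 = 110880 m.
ΔN = Δφ × 110880 = 277.2 m; ΔE = Δλ × 110880 × cos(-53.7678°) = +0.0064 × 110880 × 0.591059 = 419.4 m.
Distance = √(ΔE² + ΔN²) = √(419.4² + 277.2²) = 502.8 m.

503 m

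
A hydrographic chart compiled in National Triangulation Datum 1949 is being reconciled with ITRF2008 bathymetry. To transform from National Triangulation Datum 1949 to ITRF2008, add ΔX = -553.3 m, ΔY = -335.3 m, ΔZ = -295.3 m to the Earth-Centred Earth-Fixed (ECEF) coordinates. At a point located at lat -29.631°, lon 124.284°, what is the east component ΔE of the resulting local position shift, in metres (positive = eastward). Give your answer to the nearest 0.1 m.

At φ = -29.631°, λ = 124.284°: sin φ = -0.494412, cos φ = 0.869228, sin λ = 0.826256, cos λ = -0.563295.
ΔE = −sin λ·ΔX + cos λ·ΔY = −(0.826256)·(-553.3) + (-0.563295)·(-335.3) = 646.04 m.

ΔE = 646.0 m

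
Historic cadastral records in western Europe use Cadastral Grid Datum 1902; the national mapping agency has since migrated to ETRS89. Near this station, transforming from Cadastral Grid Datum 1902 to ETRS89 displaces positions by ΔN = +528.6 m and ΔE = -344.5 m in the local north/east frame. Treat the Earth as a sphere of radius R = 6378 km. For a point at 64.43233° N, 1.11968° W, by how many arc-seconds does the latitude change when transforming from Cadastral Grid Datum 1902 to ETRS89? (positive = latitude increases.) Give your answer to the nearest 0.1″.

Δφ = 17.1″

On a sphere of radius R, 1 rad of latitude = R, so Δφ = ΔN / R = 528.6 / 6378000 = 8.2879e-05 rad = 17.095″.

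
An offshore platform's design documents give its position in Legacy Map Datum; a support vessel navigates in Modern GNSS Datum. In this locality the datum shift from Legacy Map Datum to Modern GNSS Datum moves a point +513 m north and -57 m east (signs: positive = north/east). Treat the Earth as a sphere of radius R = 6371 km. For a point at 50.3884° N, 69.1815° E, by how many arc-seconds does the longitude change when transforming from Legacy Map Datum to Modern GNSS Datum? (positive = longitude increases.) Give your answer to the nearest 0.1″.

At latitude 50.3884°, cos φ = 0.637580.
One radian of longitude at latitude φ spans R cos φ, so Δλ = ΔE / (R cos φ) = -57.0 / (6371000 × 0.637580) = -1.4032e-05 rad = -2.894″.

Δλ = -2.9″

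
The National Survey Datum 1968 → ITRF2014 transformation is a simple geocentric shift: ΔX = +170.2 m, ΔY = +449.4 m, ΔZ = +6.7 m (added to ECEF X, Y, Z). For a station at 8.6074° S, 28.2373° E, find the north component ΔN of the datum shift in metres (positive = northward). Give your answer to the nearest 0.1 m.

ΔN = 60.9 m

At φ = -8.6074°, λ = 28.2373°: sin φ = -0.149663, cos φ = 0.988737, sin λ = 0.473124, cos λ = 0.880996.
ΔN = −sin φ cos λ·ΔX − sin φ sin λ·ΔY + cos φ·ΔZ = −(-0.149663)(0.880996)(170.2) − (-0.149663)(0.473124)(449.4) + (0.988737)(6.7) = 60.89 m.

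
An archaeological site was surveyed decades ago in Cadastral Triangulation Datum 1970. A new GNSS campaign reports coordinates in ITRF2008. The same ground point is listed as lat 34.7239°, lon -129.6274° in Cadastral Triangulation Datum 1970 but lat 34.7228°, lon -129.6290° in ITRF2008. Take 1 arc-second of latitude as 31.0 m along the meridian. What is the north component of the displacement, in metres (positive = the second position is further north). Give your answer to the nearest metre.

Δφ = 34.7228° − 34.7239° = -0.0011°; Δλ = -129.6290° − -129.6274° = -0.0016°.
1° of latitude = 3600 × 31.00 = 111600 m.
ΔN = Δφ × 111600 = -122.8 m; ΔE = Δλ × 111600 × cos(34.7239°) = -0.0016 × 111600 × 0.821907 = -146.8 m.

ΔN = -123 m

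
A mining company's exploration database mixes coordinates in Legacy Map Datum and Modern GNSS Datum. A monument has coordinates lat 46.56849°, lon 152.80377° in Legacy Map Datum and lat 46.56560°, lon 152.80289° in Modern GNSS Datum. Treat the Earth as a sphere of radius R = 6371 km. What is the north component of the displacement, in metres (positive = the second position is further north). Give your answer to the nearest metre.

ΔN = -321 m

Δφ = 46.56560° − 46.56849° = -0.00289°; Δλ = 152.80289° − 152.80377° = -0.00088°.
1° along a meridian = πR/180 = 111195 m.
ΔN = Δφ × 111195 = -321.4 m; ΔE = Δλ × 111195 × cos(46.56849°) = -0.00088 × 111195 × 0.687487 = -67.3 m.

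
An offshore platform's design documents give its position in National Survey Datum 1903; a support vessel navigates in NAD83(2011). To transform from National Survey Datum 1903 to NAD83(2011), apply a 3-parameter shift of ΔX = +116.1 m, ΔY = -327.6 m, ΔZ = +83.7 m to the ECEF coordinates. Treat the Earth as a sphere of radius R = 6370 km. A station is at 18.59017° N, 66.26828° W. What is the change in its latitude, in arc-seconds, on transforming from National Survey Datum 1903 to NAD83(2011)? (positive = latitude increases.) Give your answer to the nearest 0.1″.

Δφ = -1.0″

sin φ = 0.318797, cos φ = 0.947823, sin λ = -0.915440, cos λ = 0.402455.
North component: ΔN = −sin φ cos λ·ΔX − sin φ sin λ·ΔY + cos φ·ΔZ = −(0.318797)(0.402455)(116.1) − (0.318797)(-0.915440)(-327.6) + (0.947823)(83.7) = -31.17 m.
1° of latitude spans πR/180 = 111177 m, so Δφ = -31.17 / 111177 × 3600 = -1.009″.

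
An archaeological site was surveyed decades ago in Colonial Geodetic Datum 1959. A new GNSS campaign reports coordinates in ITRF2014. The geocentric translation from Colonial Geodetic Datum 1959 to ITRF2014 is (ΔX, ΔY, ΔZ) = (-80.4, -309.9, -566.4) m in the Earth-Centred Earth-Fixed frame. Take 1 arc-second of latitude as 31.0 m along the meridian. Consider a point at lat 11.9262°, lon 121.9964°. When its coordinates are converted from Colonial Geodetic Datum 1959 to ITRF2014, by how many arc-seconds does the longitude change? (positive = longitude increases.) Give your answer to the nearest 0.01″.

Δλ = 7.66″

sin φ = 0.206652, cos φ = 0.978415, sin λ = 0.848081, cos λ = -0.529866.
East component: ΔE = −sin λ·ΔX + cos λ·ΔY = −(0.848081)(-80.4) + (-0.529866)(-309.9) = 232.39 m.
1° of latitude spans 3600 × 31.00 = 111600 m; at latitude φ, 1° of longitude spans that × cos φ = 109191.1 m, so Δλ = 232.39 / 109191.1 × 3600 = 7.662″.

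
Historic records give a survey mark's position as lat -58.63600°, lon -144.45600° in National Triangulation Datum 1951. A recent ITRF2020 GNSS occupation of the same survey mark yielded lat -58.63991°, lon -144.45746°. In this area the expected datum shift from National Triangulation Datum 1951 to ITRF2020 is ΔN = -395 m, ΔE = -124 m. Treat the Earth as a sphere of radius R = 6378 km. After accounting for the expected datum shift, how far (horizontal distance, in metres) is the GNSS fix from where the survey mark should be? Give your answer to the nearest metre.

56 m

Observed coordinate differences: Δφ = -0.00391°, Δλ = -0.00146°.
Converting to metres (1° lat = 111317 m, cos φ = 0.520473): observed ΔN = -435.2 m, observed ΔE = -84.6 m.
Subtracting the expected shift leaves a residual of -435.2 − (-395) = -40.2 m north and -84.6 − (-124) = 39.4 m east.
Residual distance = √((-40.2)² + 39.4²) = 56.3 m.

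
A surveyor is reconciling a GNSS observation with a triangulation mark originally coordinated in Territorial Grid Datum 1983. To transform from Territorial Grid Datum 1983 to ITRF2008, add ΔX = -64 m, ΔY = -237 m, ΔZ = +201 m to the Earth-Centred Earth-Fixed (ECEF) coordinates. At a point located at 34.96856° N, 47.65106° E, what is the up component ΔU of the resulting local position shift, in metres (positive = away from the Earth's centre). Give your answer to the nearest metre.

The local up (radial) axis is (cos φ cos λ, cos φ sin λ, sin φ), giving ΔU = -35.330 − 143.535 + 115.198 = -63.67 m.

ΔU = -64 m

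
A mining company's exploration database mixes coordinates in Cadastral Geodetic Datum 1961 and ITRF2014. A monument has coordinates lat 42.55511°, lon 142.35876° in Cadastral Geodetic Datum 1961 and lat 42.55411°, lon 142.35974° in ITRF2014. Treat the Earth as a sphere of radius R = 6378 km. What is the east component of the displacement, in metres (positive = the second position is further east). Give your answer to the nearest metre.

Δφ = 42.55411° − 42.55511° = -0.00100°; Δλ = 142.35974° − 142.35876° = +0.00098°.
1° along a meridian = πR/180 = 111317 m.
ΔN = Δφ × 111317 = -111.3 m; ΔE = Δλ × 111317 × cos(42.55511°) = +0.00098 × 111317 × 0.736627 = 80.4 m.

ΔE = 80 m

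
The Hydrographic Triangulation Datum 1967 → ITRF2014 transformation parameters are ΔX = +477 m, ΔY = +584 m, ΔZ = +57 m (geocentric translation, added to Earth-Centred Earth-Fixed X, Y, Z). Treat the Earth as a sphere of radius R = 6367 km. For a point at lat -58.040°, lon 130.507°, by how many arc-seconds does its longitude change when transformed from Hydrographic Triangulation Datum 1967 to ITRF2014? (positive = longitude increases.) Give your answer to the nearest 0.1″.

Δλ = -45.4″

sin φ = -0.848418, cos φ = 0.529327, sin λ = 0.760327, cos λ = -0.649541.
East component: ΔE = −sin λ·ΔX + cos λ·ΔY = −(0.760327)(477) + (-0.649541)(584) = -742.01 m.
1° of latitude spans πR/180 = 111125 m; at latitude φ, 1° of longitude spans that × cos φ = 58821.5 m, so Δλ = -742.01 / 58821.5 × 3600 = -45.412″.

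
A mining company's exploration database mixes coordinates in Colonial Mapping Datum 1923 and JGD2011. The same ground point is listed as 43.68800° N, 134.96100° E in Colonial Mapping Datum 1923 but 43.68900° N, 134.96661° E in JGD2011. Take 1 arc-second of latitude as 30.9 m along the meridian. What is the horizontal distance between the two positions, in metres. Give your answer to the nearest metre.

Δφ = 43.68900° − 43.68800° = +0.00100°; Δλ = 134.96661° − 134.96100° = +0.00561°.
1° of latitude = 3600 × 30.90 = 111240 m.
ΔN = Δφ × 111240 = 111.2 m; ΔE = Δλ × 111240 × cos(43.68800°) = +0.00561 × 111240 × 0.723112 = 451.3 m.
Distance = √(ΔE² + ΔN²) = √(451.3² + 111.2²) = 464.8 m.

465 m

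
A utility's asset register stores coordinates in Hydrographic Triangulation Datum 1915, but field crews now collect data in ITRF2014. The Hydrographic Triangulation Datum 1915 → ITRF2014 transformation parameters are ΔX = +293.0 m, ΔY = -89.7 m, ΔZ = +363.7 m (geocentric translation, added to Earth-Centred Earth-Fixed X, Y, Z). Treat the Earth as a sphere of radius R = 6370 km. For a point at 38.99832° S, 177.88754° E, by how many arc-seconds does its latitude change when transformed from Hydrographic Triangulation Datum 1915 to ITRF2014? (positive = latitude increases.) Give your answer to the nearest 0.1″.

sin φ = -0.629298, cos φ = 0.777164, sin λ = 0.036861, cos λ = -0.999320.
North component: ΔN = −sin φ cos λ·ΔX − sin φ sin λ·ΔY + cos φ·ΔZ = −(-0.629298)(-0.999320)(293.0) − (-0.629298)(0.036861)(-89.7) + (0.777164)(363.7) = 96.32 m.
1° of latitude spans πR/180 = 111177 m, so Δφ = 96.32 / 111177 × 3600 = 3.119″.

Δφ = 3.1″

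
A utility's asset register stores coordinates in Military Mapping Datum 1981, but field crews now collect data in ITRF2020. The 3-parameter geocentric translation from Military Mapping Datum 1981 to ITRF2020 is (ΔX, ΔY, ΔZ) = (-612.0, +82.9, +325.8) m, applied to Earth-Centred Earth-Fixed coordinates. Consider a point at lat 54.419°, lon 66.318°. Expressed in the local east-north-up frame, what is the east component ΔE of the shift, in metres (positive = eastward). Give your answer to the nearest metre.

ΔE = 594 m

At φ = 54.419°, λ = 66.318°: sin φ = 0.813294, cos φ = 0.581853, sin λ = 0.915789, cos λ = 0.401660.
ΔE = −sin λ·ΔX + cos λ·ΔY = −(0.915789)·(-612.0) + (0.401660)·(82.9) = 593.76 m.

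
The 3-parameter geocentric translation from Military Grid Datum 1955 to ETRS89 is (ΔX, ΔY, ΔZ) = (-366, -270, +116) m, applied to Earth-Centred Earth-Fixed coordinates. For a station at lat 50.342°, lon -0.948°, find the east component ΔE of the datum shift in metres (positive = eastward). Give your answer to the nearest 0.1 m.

At φ = 50.342°, λ = -0.948°: sin φ = 0.769868, cos φ = 0.638204, sin λ = -0.016545, cos λ = 0.999863.
ΔE = −sin λ·ΔX + cos λ·ΔY = −(-0.016545)·(-366) + (0.999863)·(-270) = -276.02 m.

ΔE = -276.0 m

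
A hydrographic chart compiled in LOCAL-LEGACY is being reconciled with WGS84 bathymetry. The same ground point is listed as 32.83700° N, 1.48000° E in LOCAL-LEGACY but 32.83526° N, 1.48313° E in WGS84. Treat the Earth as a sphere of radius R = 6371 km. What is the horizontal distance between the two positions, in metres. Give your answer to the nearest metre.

Δφ = 32.83526° − 32.83700° = -0.00174°; Δλ = 1.48313° − 1.48000° = +0.00313°.
1° along a meridian = πR/180 = 111195 m.
ΔN = Δφ × 111195 = -193.5 m; ΔE = Δλ × 111195 × cos(32.83700°) = +0.00313 × 111195 × 0.840217 = 292.4 m.
Distance = √(ΔE² + ΔN²) = √(292.4² + (-193.5)²) = 350.6 m.

351 m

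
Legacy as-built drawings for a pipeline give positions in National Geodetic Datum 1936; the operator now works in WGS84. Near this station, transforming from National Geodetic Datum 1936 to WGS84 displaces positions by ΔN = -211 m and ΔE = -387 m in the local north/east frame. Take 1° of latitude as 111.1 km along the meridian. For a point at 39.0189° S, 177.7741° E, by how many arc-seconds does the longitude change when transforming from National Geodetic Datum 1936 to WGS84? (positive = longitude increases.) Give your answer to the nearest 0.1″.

Δλ = -16.1″

At latitude -39.0189°, cos φ = 0.776938.
1° of longitude at this latitude = 111.1 × cos φ = 86.32 km, so Δλ = -387.0 / 86317.8 = -0.0044834° = -16.140″.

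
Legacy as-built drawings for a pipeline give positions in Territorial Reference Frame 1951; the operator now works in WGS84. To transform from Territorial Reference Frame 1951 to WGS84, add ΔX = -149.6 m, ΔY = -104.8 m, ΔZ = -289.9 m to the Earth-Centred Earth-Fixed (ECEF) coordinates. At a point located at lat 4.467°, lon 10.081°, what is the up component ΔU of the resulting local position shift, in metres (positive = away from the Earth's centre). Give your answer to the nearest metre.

ΔU = -188 m

The local up (radial) axis is (cos φ cos λ, cos φ sin λ, sin φ), giving ΔU = -146.843 − 18.288 − 22.579 = -187.71 m.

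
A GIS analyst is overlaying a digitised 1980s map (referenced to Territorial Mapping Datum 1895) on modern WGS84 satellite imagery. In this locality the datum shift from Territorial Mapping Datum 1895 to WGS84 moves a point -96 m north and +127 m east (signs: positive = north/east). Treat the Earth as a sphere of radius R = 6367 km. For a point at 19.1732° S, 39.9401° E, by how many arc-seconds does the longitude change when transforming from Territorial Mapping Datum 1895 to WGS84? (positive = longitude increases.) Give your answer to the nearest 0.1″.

Δλ = 4.4″

At latitude -19.1732°, cos φ = 0.944530.
One radian of longitude at latitude φ spans R cos φ, so Δλ = ΔE / (R cos φ) = 127.0 / (6367000 × 0.944530) = 2.1118e-05 rad = 4.356″.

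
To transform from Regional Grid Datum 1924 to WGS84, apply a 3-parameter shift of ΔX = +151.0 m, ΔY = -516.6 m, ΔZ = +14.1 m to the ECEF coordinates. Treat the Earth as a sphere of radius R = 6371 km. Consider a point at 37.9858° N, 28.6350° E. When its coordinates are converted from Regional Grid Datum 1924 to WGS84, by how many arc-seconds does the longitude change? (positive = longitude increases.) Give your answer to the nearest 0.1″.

Δλ = -21.6″

sin φ = 0.615466, cos φ = 0.788163, sin λ = 0.479228, cos λ = 0.877690.
East component: ΔE = −sin λ·ΔX + cos λ·ΔY = −(0.479228)(151.0) + (0.877690)(-516.6) = -525.78 m.
1° of latitude spans πR/180 = 111195 m; at latitude φ, 1° of longitude spans that × cos φ = 87639.8 m, so Δλ = -525.78 / 87639.8 × 3600 = -21.598″.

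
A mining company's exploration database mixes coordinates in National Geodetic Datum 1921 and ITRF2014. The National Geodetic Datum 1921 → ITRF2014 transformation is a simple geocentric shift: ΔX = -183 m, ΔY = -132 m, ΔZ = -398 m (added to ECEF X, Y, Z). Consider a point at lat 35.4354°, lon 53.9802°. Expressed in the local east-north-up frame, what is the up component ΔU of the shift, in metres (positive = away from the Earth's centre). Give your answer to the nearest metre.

At φ = 35.4354°, λ = 53.9802°: sin φ = 0.579785, cos φ = 0.814770, sin λ = 0.808814, cos λ = 0.588065.
ΔU = cos φ cos λ·ΔX + cos φ sin λ·ΔY + sin φ·ΔZ = (0.814770)(0.588065)(-183) + (0.814770)(0.808814)(-132) + (0.579785)(-398) = -405.42 m.

ΔU = -405 m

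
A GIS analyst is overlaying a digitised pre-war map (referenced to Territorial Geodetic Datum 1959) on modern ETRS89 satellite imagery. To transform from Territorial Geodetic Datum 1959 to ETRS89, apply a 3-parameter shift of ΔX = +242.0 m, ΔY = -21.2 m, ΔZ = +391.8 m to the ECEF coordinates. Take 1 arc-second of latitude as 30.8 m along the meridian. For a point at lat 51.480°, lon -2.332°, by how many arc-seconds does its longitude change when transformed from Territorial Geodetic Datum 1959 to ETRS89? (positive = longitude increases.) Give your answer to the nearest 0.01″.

sin φ = 0.782391, cos φ = 0.622788, sin λ = -0.040690, cos λ = 0.999172.
East component: ΔE = −sin λ·ΔX + cos λ·ΔY = −(-0.040690)(242.0) + (0.999172)(-21.2) = -11.34 m.
1° of latitude spans 3600 × 30.80 = 110880 m; at latitude φ, 1° of longitude spans that × cos φ = 69054.7 m, so Δλ = -11.34 / 69054.7 × 3600 = -0.591″.

Δλ = -0.59″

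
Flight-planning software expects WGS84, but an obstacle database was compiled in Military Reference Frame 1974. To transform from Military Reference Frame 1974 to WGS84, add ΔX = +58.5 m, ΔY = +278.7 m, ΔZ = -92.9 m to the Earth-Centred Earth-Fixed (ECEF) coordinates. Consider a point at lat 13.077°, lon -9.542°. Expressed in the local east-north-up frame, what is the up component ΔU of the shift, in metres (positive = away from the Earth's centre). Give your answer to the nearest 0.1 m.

The local up (radial) axis is (cos φ cos λ, cos φ sin λ, sin φ), giving ΔU = 56.195 − 45.002 − 21.020 = -9.83 m.

ΔU = -9.8 m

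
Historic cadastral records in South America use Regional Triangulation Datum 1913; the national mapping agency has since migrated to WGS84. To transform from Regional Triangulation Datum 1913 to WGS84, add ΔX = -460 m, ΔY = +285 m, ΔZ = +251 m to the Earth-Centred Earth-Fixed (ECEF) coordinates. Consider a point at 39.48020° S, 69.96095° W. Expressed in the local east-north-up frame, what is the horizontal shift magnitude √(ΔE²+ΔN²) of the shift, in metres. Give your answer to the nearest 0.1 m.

343.2 m

At φ = -39.48020°, λ = -69.96095°: sin φ = -0.635812, cos φ = 0.771844, sin λ = -0.939459, cos λ = 0.342661.
ΔE = −sin λ·ΔX + cos λ·ΔY = −(-0.939459)·(-460) + (0.342661)·(285) = -334.49 m.
ΔN = −sin φ cos λ·ΔX − sin φ sin λ·ΔY + cos φ·ΔZ = −(-0.635812)(0.342661)(-460) − (-0.635812)(-0.939459)(285) + (0.771844)(251) = -76.72 m.
Horizontal magnitude = √(ΔE² + ΔN²) = √((-334.49)² + (-76.72)²) = 343.18 m.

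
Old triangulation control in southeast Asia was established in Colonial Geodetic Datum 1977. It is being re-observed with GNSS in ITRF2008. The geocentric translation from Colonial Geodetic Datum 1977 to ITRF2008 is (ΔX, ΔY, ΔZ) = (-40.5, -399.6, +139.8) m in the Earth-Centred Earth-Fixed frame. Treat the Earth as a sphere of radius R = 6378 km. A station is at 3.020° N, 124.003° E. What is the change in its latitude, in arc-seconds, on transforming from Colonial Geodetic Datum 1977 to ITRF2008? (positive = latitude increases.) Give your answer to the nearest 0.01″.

Δφ = 5.04″

sin φ = 0.052685, cos φ = 0.998611, sin λ = 0.829008, cos λ = -0.559236.
North component: ΔN = −sin φ cos λ·ΔX − sin φ sin λ·ΔY + cos φ·ΔZ = −(0.052685)(-0.559236)(-40.5) − (0.052685)(0.829008)(-399.6) + (0.998611)(139.8) = 155.87 m.
1° of latitude spans πR/180 = 111317 m, so Δφ = 155.87 / 111317 × 3600 = 5.041″.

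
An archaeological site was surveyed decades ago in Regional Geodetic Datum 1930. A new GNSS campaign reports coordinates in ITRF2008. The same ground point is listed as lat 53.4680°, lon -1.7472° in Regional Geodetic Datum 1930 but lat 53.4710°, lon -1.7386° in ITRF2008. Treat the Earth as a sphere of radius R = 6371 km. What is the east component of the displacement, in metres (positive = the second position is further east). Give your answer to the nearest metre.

Δφ = 53.4710° − 53.4680° = +0.0030°; Δλ = -1.7386° − -1.7472° = +0.0086°.
1° along a meridian = πR/180 = 111195 m.
ΔN = Δφ × 111195 = 333.6 m; ΔE = Δλ × 111195 × cos(53.4680°) = +0.0086 × 111195 × 0.595272 = 569.2 m.

ΔE = 569 m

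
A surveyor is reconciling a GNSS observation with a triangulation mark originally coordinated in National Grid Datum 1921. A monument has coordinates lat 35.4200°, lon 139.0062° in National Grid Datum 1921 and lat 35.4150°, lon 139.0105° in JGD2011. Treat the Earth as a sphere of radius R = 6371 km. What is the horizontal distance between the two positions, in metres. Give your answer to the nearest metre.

Δφ = 35.4150° − 35.4200° = -0.0050°; Δλ = 139.0105° − 139.0062° = +0.0043°.
1° along a meridian = πR/180 = 111195 m.
ΔN = Δφ × 111195 = -556.0 m; ΔE = Δλ × 111195 × cos(35.4200°) = +0.0043 × 111195 × 0.814926 = 389.6 m.
Distance = √(ΔE² + ΔN²) = √(389.6² + (-556.0)²) = 678.9 m.

679 m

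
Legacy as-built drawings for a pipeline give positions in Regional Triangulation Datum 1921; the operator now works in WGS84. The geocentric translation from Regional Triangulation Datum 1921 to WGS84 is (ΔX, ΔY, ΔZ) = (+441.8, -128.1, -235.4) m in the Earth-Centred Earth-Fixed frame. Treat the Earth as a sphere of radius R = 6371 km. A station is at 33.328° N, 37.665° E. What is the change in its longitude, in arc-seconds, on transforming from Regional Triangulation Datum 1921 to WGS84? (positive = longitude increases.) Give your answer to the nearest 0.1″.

sin φ = 0.549431, cos φ = 0.835539, sin λ = 0.611044, cos λ = 0.791597.
East component: ΔE = −sin λ·ΔX + cos λ·ΔY = −(0.611044)(441.8) + (0.791597)(-128.1) = -371.36 m.
1° of latitude spans πR/180 = 111195 m; at latitude φ, 1° of longitude spans that × cos φ = 92907.7 m, so Δλ = -371.36 / 92907.7 × 3600 = -14.390″.

Δλ = -14.4″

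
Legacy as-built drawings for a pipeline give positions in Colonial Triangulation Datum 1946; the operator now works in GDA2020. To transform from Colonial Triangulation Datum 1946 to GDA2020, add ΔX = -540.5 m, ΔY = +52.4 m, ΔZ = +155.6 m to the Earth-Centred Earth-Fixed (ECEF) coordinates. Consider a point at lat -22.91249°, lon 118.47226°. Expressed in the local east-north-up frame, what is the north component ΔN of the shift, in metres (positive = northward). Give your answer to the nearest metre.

ΔN = 262 m

The local north axis is (−sin φ cos λ, −sin φ sin λ, cos φ), giving ΔN = 100.319 + 17.933 + 143.323 = 261.58 m.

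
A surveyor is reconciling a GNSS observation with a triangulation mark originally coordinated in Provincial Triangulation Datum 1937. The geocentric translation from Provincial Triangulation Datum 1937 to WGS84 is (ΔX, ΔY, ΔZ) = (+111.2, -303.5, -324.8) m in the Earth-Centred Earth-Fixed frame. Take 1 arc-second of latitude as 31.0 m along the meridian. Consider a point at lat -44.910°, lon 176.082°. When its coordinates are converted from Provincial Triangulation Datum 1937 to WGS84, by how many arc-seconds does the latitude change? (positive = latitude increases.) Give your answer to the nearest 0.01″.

sin φ = -0.705995, cos φ = 0.708217, sin λ = 0.068329, cos λ = -0.997663.
North component: ΔN = −sin φ cos λ·ΔX − sin φ sin λ·ΔY + cos φ·ΔZ = −(-0.705995)(-0.997663)(111.2) − (-0.705995)(0.068329)(-303.5) + (0.708217)(-324.8) = -322.99 m.
1° of latitude spans 3600 × 31.00 = 111600 m, so Δφ = -322.99 / 111600 × 3600 = -10.419″.

Δφ = -10.42″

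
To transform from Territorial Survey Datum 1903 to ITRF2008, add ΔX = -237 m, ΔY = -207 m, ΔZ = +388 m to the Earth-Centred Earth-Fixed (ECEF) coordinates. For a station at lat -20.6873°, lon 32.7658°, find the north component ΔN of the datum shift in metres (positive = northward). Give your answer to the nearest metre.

The local north axis is (−sin φ cos λ, −sin φ sin λ, cos φ), giving ΔN = -70.403 − 39.576 + 362.983 = 253.00 m.

ΔN = 253 m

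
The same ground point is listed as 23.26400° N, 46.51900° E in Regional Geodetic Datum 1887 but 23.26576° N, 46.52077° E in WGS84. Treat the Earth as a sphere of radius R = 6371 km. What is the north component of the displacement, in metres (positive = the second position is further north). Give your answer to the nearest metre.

Δφ = 23.26576° − 23.26400° = +0.00176°; Δλ = 46.52077° − 46.51900° = +0.00177°.
1° along a meridian = πR/180 = 111195 m.
ΔN = Δφ × 111195 = 195.7 m; ΔE = Δλ × 111195 × cos(23.26400°) = +0.00177 × 111195 × 0.918695 = 180.8 m.

ΔN = 196 m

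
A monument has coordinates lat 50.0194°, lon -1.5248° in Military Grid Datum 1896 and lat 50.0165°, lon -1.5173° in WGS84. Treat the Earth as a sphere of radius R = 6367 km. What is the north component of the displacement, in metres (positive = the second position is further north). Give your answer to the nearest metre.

Δφ = 50.0165° − 50.0194° = -0.0029°; Δλ = -1.5173° − -1.5248° = +0.0075°.
1° along a meridian = πR/180 = 111125 m.
ΔN = Δφ × 111125 = -322.3 m; ΔE = Δλ × 111125 × cos(50.0194°) = +0.0075 × 111125 × 0.642528 = 535.5 m.

ΔN = -322 m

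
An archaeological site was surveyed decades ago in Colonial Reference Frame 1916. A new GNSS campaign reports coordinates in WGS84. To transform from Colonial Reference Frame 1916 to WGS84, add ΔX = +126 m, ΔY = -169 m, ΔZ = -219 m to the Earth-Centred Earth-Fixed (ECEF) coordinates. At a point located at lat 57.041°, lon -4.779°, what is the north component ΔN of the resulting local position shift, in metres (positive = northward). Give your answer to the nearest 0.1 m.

ΔN = -236.3 m

At φ = 57.041°, λ = -4.779°: sin φ = 0.839060, cos φ = 0.544039, sin λ = -0.083313, cos λ = 0.996523.
ΔN = −sin φ cos λ·ΔX − sin φ sin λ·ΔY + cos φ·ΔZ = −(0.839060)(0.996523)(126) − (0.839060)(-0.083313)(-169) + (0.544039)(-219) = -236.31 m.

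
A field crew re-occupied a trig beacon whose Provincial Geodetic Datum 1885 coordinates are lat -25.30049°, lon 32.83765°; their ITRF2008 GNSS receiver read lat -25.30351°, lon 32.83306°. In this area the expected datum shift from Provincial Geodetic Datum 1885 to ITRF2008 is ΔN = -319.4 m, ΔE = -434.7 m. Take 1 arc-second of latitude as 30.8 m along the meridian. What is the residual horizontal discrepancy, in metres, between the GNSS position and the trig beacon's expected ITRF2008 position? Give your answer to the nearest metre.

Observed coordinate differences: Δφ = -0.00302°, Δλ = -0.00459°.
Converting to metres (1° lat = 110880 m, cos φ = 0.904079): observed ΔN = -334.9 m, observed ΔE = -460.1 m.
Subtracting the expected shift leaves a residual of -334.9 − (-319.4) = -15.5 m north and -460.1 − (-434.7) = -25.4 m east.
Residual distance = √((-15.5)² + (-25.4)²) = 29.8 m.

30 m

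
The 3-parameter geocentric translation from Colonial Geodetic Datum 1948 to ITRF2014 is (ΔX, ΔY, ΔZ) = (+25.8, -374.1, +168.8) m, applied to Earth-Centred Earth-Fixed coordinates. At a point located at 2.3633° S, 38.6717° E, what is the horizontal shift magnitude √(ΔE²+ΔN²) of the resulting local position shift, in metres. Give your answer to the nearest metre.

At φ = -2.3633°, λ = 38.6717°: sin φ = -0.041236, cos φ = 0.999149, sin λ = 0.624857, cos λ = 0.780739.
ΔE = −sin λ·ΔX + cos λ·ΔY = −(0.624857)·(25.8) + (0.780739)·(-374.1) = -308.20 m.
ΔN = −sin φ cos λ·ΔX − sin φ sin λ·ΔY + cos φ·ΔZ = −(-0.041236)(0.780739)(25.8) − (-0.041236)(0.624857)(-374.1) + (0.999149)(168.8) = 159.85 m.
Horizontal magnitude = √(ΔE² + ΔN²) = √((-308.20)² + 159.85²) = 347.18 m.

347 m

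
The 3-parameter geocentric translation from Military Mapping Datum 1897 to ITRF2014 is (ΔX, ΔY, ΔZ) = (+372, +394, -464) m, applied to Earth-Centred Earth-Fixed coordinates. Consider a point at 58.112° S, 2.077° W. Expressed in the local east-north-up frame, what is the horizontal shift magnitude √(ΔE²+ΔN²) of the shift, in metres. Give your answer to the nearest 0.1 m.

411.4 m

At φ = -58.112°, λ = -2.077°: sin φ = -0.849082, cos φ = 0.528261, sin λ = -0.036243, cos λ = 0.999343.
ΔE = −sin λ·ΔX + cos λ·ΔY = −(-0.036243)·(372) + (0.999343)·(394) = 407.22 m.
ΔN = −sin φ cos λ·ΔX − sin φ sin λ·ΔY + cos φ·ΔZ = −(-0.849082)(0.999343)(372) − (-0.849082)(-0.036243)(394) + (0.528261)(-464) = 58.41 m.
Horizontal magnitude = √(ΔE² + ΔN²) = √(407.22² + 58.41²) = 411.39 m.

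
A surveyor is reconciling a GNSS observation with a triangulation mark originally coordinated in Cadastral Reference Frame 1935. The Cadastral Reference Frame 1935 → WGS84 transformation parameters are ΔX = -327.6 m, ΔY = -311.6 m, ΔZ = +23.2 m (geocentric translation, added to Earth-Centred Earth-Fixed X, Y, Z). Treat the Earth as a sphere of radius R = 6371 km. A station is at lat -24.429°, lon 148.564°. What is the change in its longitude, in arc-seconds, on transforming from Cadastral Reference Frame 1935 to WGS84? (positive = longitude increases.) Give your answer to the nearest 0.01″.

sin φ = -0.413565, cos φ = 0.910474, sin λ = 0.521546, cos λ = -0.853223.
East component: ΔE = −sin λ·ΔX + cos λ·ΔY = −(0.521546)(-327.6) + (-0.853223)(-311.6) = 436.72 m.
1° of latitude spans πR/180 = 111195 m; at latitude φ, 1° of longitude spans that × cos φ = 101240.1 m, so Δλ = 436.72 / 101240.1 × 3600 = 15.529″.

Δλ = 15.53″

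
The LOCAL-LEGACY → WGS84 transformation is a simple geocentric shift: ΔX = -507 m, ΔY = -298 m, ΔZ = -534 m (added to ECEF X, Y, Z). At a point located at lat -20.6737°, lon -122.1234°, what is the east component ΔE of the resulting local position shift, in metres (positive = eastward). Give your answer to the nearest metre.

ΔE = -271 m

At φ = -20.6737°, λ = -122.1234°: sin φ = -0.353045, cos φ = 0.935606, sin λ = -0.846905, cos λ = -0.531745.
ΔE = −sin λ·ΔX + cos λ·ΔY = −(-0.846905)·(-507) + (-0.531745)·(-298) = -270.92 m.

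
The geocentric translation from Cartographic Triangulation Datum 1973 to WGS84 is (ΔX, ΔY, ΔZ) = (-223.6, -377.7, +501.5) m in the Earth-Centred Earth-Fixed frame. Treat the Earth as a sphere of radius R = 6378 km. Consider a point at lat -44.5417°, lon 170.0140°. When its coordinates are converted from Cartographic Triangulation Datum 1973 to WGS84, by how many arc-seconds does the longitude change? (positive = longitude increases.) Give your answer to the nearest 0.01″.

sin φ = -0.701428, cos φ = 0.712740, sin λ = 0.173408, cos λ = -0.984850.
East component: ΔE = −sin λ·ΔX + cos λ·ΔY = −(0.173408)(-223.6) + (-0.984850)(-377.7) = 410.75 m.
1° of latitude spans πR/180 = 111317 m; at latitude φ, 1° of longitude spans that × cos φ = 79340.2 m, so Δλ = 410.75 / 79340.2 × 3600 = 18.638″.

Δλ = 18.64″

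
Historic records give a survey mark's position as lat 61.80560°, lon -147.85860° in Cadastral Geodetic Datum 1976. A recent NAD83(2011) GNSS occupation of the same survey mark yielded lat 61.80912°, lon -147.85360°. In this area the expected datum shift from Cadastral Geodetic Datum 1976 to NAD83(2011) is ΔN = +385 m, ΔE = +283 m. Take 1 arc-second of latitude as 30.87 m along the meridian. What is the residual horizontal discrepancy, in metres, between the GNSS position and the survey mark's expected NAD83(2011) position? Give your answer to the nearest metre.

Observed coordinate differences: Δφ = +0.00352°, Δλ = +0.00500°.
Converting to metres (1° lat = 111132 m, cos φ = 0.472465): observed ΔN = 391.2 m, observed ΔE = 262.5 m.
Subtracting the expected shift leaves a residual of 391.2 − (385) = 6.2 m north and 262.5 − (283) = -20.5 m east.
Residual distance = √(6.2² + (-20.5)²) = 21.4 m.

21 m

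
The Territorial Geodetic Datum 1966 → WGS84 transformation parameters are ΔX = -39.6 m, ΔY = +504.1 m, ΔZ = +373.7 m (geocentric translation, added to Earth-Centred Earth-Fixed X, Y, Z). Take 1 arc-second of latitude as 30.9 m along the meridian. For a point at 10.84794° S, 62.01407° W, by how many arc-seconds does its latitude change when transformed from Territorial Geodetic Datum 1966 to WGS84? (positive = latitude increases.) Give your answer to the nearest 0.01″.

Δφ = 9.05″

sin φ = -0.188203, cos φ = 0.982130, sin λ = -0.883063, cos λ = 0.469255.
North component: ΔN = −sin φ cos λ·ΔX − sin φ sin λ·ΔY + cos φ·ΔZ = −(-0.188203)(0.469255)(-39.6) − (-0.188203)(-0.883063)(504.1) + (0.982130)(373.7) = 279.75 m.
1° of latitude spans 3600 × 30.90 = 111240 m, so Δφ = 279.75 / 111240 × 3600 = 9.053″.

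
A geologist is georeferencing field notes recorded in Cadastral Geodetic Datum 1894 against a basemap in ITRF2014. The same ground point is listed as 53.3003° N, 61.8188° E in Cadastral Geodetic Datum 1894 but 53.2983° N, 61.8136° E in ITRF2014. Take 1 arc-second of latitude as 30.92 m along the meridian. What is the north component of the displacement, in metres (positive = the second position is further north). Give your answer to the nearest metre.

ΔN = -223 m

Δφ = 53.2983° − 53.3003° = -0.0020°; Δλ = 61.8136° − 61.8188° = -0.0052°.
1° of latitude = 3600 × 30.92 = 111312 m.
ΔN = Δφ × 111312 = -222.6 m; ΔE = Δλ × 111312 × cos(53.3003°) = -0.0052 × 111312 × 0.597621 = -345.9 m.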